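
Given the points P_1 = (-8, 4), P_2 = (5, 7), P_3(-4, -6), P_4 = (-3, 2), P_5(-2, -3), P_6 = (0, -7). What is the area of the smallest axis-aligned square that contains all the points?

196

The bounding box has width 13 and height 14.
An axis-aligned square enclosing the set must have side ≥ max(width, height).
So the minimum side is max(13, 14) = 14.
Area = 14² = 196.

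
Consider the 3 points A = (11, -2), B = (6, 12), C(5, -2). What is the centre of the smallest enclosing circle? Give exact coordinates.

(8, 135/28)

Side lengths²: AB² = 221, AC² = 36, BC² = 197.
Since AB² = 221 < 197 + 36 = 233, the triangle is acute, so the smallest enclosing circle is the circumcircle.
Circumcentre = (8, 135/28), r² = 43537/784.
Centre = (8, 135/28).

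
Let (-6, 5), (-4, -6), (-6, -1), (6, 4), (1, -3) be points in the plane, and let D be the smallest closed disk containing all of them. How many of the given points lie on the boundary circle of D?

3

The minimum enclosing circle of a finite set is fixed by two of the points (as a diameter) or three (as a circumcircle).
The minimum enclosing circle is determined by three boundary points: (-6, 5), (-4, -6), (6, 4).
Their circumcentre is (-9/26, 9/26) with r² = 18125/338.
The farthest remaining point (-6, -1) is at distance² 11417/338 ≤ 18125/338.
The points at distance exactly r from the centre are (-6, 5), (-4, -6), (6, 4) — 3 points.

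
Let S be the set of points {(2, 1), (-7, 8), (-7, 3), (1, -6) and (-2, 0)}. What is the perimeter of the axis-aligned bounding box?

46

Width = max x − min x = 2 − (-7) = 9.
Height = max y − min y = 8 − (-6) = 14.
Perimeter = 2(9 + 14) = 46.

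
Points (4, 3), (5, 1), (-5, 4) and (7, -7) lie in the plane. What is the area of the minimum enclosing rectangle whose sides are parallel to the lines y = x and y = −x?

In coordinates u = x + y, v = x − y the rectangle is axis-aligned; the map (x,y)→(u,v) scales areas by 2.
u-values: 7, 6, -1, 0; range = 7 − (-1) = 8.
v-values: 1, 4, -9, 14; range = 14 − (-9) = 23.
Area = (8 × 23) / 2 = 92.

92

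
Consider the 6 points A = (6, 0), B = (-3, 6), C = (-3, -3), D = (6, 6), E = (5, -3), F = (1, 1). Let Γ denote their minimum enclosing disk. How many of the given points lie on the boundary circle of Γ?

3

By Welzl's lemma the MEC is supported by two points (diametrically opposite) or three points (on a circumcircle).
The farthest pair is C–D with squared distance 162. The circle on this segment as diameter has centre (1.5, 1.5) and r² = 162/4 = 40.5.
Check A: distance² to centre = 22.5 ≤ 40.5, so it lies inside.
All remaining points lie in this disk, and no smaller disk contains both endpoints, so this is the minimum enclosing circle.
The points at distance exactly r from the centre are B, C, D — 3 points.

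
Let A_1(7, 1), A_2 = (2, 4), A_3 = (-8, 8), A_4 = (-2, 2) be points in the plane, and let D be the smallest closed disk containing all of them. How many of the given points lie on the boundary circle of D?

2

By Welzl's lemma the MEC is supported by two points (diametrically opposite) or three points (on a circumcircle).
The farthest pair is A_1–A_3 with squared distance 274. The circle on this segment as diameter has centre (-0.5, 4.5) and r² = 274/4 = 68.5.
Check A_2: distance² to centre = 6.5 ≤ 68.5, so it lies inside.
All remaining points lie in this disk, and no smaller disk contains both endpoints, so this is the minimum enclosing circle.
The points at distance exactly r from the centre are A_1, A_3 — 2 points.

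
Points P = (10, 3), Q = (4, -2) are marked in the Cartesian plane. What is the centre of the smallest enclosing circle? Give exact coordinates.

The smallest circle enclosing two points has them as diameter endpoints.
Centre = midpoint = (7, 0.5); r² = |PQ|²/4 = 61/4 = 15.25.
Centre = (7, 0.5).

(7, 0.5)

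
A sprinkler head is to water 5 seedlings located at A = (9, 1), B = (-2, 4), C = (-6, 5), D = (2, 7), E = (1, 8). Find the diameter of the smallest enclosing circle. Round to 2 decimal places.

15.52

The minimum enclosing circle of a finite set is fixed by two of the points (as a diameter) or three (as a circumcircle).
The farthest pair is A–C with squared distance 241. The circle on this segment as diameter has centre (1.5, 3) and r² = 241/4 = 60.25.
Check B: distance² to centre = 13.25 ≤ 60.25, so it lies inside.
All remaining points lie in this disk, and no smaller disk contains both endpoints, so this is the minimum enclosing circle.
Diameter = 2r = 2√(60.25) ≈ 15.52.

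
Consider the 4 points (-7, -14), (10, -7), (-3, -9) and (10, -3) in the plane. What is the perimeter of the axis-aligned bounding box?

Width = max x − min x = 10 − (-7) = 17.
Height = max y − min y = -3 − (-14) = 11.
Perimeter = 2(17 + 11) = 56.

56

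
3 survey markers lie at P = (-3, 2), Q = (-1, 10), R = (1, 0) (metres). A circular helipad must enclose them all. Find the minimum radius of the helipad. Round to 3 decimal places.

5.099

Side lengths²: PQ² = 68, PR² = 20, QR² = 104.
Since QR² = 104 ≥ 68 + 20 = 88, the angle opposite QR is not acute, so the smallest enclosing circle has QR as diameter.
Centre = midpoint of QR = (0, 5), r² = 104/4 = 26.
r = √26 ≈ 5.099.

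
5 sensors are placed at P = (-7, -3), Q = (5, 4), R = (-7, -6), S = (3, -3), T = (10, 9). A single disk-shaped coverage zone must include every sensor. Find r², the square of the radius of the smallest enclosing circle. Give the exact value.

A smallest enclosing disk is always determined by at most three of the input points on its boundary.
The farthest pair is R–T with squared distance 514. The circle on this segment as diameter has centre (1.5, 1.5) and r² = 514/4 = 128.5.
Check P: distance² to centre = 92.5 ≤ 128.5, so it lies inside.
All remaining points lie in this disk, and no smaller disk contains both endpoints, so this is the minimum enclosing circle.

128.5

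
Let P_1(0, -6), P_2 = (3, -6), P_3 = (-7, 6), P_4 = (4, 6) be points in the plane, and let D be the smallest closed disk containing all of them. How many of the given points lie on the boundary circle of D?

The minimum enclosing circle of a finite set is fixed by two of the points (as a diameter) or three (as a circumcircle).
The minimum enclosing circle is determined by three boundary points: P_2, P_3, P_4.
Their circumcentre is (-1.5, 5/12) with r² = 8845/144.
The farthest remaining point P_1 is at distance² 6253/144 ≤ 8845/144.
The points at distance exactly r from the centre are P_2, P_3, P_4 — 3 points.

3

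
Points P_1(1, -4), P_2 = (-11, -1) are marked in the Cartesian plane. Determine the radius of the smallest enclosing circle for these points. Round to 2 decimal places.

The smallest circle enclosing two points has them as diameter endpoints.
Centre = midpoint = (-5, -2.5); r² = |P_1P_2|²/4 = 153/4 = 38.25.
r = √(38.25) ≈ 6.18.

6.18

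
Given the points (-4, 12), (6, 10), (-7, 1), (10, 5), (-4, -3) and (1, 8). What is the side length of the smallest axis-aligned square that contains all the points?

17

The bounding box has width 17 and height 15.
An axis-aligned square enclosing the set must have side ≥ max(width, height).
So the minimum side is max(17, 15) = 17.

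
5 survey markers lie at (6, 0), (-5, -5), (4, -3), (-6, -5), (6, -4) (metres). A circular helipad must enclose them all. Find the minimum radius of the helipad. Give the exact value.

6.5

By Welzl's lemma the MEC is supported by two points (diametrically opposite) or three points (on a circumcircle).
The farthest pair is (6, 0)–(-6, -5) with squared distance 169. The circle on this segment as diameter has centre (0, -2.5) and r² = 169/4 = 42.25.
Check (-5, -5): distance² to centre = 31.25 ≤ 42.25, so it lies inside.
All remaining points lie in this disk, and no smaller disk contains both endpoints, so this is the minimum enclosing circle.
r = √(42.25) = 6.5.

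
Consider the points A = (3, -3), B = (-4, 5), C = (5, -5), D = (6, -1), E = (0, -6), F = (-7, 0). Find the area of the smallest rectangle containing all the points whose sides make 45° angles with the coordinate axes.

114

In coordinates u = x + y, v = x − y the rectangle is axis-aligned; the map (x,y)→(u,v) scales areas by 2.
u-values: 0, 1, 0, 5, -6, -7; range = 5 − (-7) = 12.
v-values: 6, -9, 10, 7, 6, -7; range = 10 − (-9) = 19.
Area = (12 × 19) / 2 = 114.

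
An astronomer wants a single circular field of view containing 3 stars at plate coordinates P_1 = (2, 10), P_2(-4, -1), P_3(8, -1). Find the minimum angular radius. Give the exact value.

Side lengths²: P_1P_2² = 157, P_1P_3² = 157, P_2P_3² = 144.
Since P_1P_3² = 157 < 157 + 144 = 301, the triangle is acute, so the smallest enclosing circle is the circumcircle.
Circumcentre = (2, 63/22), r² = 24649/484.
r = √(24649/484) = 157/22.

157/22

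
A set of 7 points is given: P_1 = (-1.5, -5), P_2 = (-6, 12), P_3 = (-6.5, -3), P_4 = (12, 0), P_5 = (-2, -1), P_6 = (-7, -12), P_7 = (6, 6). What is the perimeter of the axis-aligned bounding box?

86

Width = max x − min x = 12 − (-7) = 19.
Height = max y − min y = 12 − (-12) = 24.
Perimeter = 2(19 + 24) = 86.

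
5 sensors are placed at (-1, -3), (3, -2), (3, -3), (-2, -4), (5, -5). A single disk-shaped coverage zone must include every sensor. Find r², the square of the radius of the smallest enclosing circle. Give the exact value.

A smallest enclosing disk is always determined by at most three of the input points on its boundary.
The farthest pair is (-2, -4)–(5, -5) with squared distance 50. The circle on this segment as diameter has centre (1.5, -4.5) and r² = 50/4 = 12.5.
Check (-1, -3): distance² to centre = 8.5 ≤ 12.5, so it lies inside.
All remaining points lie in this disk, and no smaller disk contains both endpoints, so this is the minimum enclosing circle.

12.5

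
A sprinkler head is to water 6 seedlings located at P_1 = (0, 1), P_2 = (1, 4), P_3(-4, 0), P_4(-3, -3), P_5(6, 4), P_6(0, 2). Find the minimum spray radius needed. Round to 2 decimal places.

5.70

A smallest enclosing disk is always determined by at most three of the input points on its boundary.
The farthest pair is P_4–P_5 with squared distance 130. The circle on this segment as diameter has centre (1.5, 0.5) and r² = 130/4 = 32.5.
Check P_1: distance² to centre = 2.5 ≤ 32.5, so it lies inside.
All remaining points lie in this disk, and no smaller disk contains both endpoints, so this is the minimum enclosing circle.
r = √(32.5) ≈ 5.70.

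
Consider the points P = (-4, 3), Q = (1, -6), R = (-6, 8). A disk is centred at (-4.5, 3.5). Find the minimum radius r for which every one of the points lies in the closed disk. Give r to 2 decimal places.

10.98

The required radius is the distance from (-4.5, 3.5) to the farthest point.
Squared distances: 0.5, 120.5, 22.5.
Maximum is 120.5, attained at Q.
r = √(120.5) ≈ 10.98.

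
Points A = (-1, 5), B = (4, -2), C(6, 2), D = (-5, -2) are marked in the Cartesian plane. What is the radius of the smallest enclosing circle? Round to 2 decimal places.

The minimum enclosing circle of a finite set is fixed by two of the points (as a diameter) or three (as a circumcircle).
The farthest pair is C–D with squared distance 137. The circle on this segment as diameter has centre (0.5, 0) and r² = 137/4 = 34.25.
Check A: distance² to centre = 27.25 ≤ 34.25, so it lies inside.
All remaining points lie in this disk, and no smaller disk contains both endpoints, so this is the minimum enclosing circle.
r = √(34.25) ≈ 5.85.

5.85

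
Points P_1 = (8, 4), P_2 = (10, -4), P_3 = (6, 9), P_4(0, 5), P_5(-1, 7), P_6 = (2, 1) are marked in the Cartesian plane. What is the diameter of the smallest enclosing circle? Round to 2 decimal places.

A smallest enclosing disk is always determined by at most three of the input points on its boundary.
The farthest pair is P_2–P_5 with squared distance 242. The circle on this segment as diameter has centre (4.5, 1.5) and r² = 242/4 = 60.5.
Check P_1: distance² to centre = 18.5 ≤ 60.5, so it lies inside.
All remaining points lie in this disk, and no smaller disk contains both endpoints, so this is the minimum enclosing circle.
Diameter = 2r = 2√(60.5) ≈ 15.56.

15.56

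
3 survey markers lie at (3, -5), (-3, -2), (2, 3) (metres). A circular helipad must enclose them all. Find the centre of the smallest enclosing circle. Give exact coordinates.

(7/6, -7/6)

Call the three points A, B, C in the order given.
Side lengths²: AB² = 45, AC² = 65, BC² = 50.
Since AC² = 65 < 50 + 45 = 95, the triangle is acute, so the smallest enclosing circle is the circumcircle.
Circumcentre = (7/6, -7/6), r² = 325/18.
Centre = (7/6, -7/6).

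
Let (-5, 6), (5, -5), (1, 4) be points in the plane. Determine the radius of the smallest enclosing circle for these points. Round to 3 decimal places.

7.433

Call the three points A, B, C in the order given.
Side lengths²: AB² = 221, AC² = 40, BC² = 97.
Since AB² = 221 ≥ 97 + 40 = 137, the angle opposite AB is not acute, so the smallest enclosing circle has AB as diameter.
Centre = midpoint of AB = (0, 0.5), r² = 221/4 = 55.25.
r = √(55.25) ≈ 7.433.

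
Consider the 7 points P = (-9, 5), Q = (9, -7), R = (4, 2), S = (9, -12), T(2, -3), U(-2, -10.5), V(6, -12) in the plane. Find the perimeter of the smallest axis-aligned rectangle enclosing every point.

70

Width = max x − min x = 9 − (-9) = 18.
Height = max y − min y = 5 − (-12) = 17.
Perimeter = 2(18 + 17) = 70.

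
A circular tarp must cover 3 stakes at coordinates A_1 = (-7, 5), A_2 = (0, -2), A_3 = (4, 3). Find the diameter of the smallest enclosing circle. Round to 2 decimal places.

11.25

Side lengths²: A_1A_2² = 98, A_1A_3² = 125, A_2A_3² = 41.
Since A_1A_3² = 125 < 98 + 41 = 139, the triangle is acute, so the smallest enclosing circle is the circumcircle.
Circumcentre = (-29/18, 61/18), r² = 5125/162.
Diameter = 2r = 2√(5125/162) ≈ 11.25.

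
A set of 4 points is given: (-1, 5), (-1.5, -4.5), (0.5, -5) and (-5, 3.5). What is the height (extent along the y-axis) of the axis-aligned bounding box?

10

max y = 5, min y = -5, so height = 10.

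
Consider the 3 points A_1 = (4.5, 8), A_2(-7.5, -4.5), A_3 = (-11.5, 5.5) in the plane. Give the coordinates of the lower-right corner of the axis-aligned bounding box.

x-range [-11.5, 4.5], y-range [-4.5, 8].
The lower-right corner is (4.5, -4.5).

(4.5, -4.5)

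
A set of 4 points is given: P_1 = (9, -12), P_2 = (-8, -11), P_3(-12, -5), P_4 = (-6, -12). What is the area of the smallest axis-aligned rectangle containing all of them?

147

x ranges over [-12, 9], width 21.
y ranges over [-12, -5], height 7.
Area = 21 × 7 = 147.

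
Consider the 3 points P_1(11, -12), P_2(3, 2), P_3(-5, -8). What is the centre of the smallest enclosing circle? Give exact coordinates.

(91/24, -41/6)

Side lengths²: P_1P_2² = 260, P_1P_3² = 272, P_2P_3² = 164.
Since P_1P_3² = 272 < 260 + 164 = 424, the triangle is acute, so the smallest enclosing circle is the circumcircle.
Circumcentre = (91/24, -41/6), r² = 45305/576.
Centre = (91/24, -41/6).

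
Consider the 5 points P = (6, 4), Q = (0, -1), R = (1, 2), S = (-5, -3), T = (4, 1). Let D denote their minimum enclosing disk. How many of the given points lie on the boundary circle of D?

2

The farthest pair is P–S with squared distance 170. The circle on this segment as diameter has centre (0.5, 0.5) and r² = 170/4 = 42.5.
Check Q: distance² to centre = 2.5 ≤ 42.5, so it lies inside.
All remaining points lie in this disk, and no smaller disk contains both endpoints, so this is the minimum enclosing circle.
The points at distance exactly r from the centre are P, S — 2 points.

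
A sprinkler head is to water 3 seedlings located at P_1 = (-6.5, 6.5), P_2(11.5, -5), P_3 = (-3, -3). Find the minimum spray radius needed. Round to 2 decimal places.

Side lengths²: P_1P_2² = 456.25, P_1P_3² = 102.5, P_2P_3² = 214.25.
Since P_1P_2² = 456.25 ≥ 214.25 + 102.5 = 316.75, the angle opposite P_1P_2 is not acute, so the smallest enclosing circle has P_1P_2 as diameter.
Centre = midpoint of P_1P_2 = (2.5, 0.75), r² = 456.25/4 = 114.0625.
r = √(114.0625) ≈ 10.68.

10.68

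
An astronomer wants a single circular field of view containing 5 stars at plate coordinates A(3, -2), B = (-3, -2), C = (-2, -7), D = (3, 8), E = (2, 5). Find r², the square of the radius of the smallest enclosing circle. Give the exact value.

62.5

The farthest pair is C–D with squared distance 250. The circle on this segment as diameter has centre (0.5, 0.5) and r² = 250/4 = 62.5.
Check A: distance² to centre = 12.5 ≤ 62.5, so it lies inside.
All remaining points lie in this disk, and no smaller disk contains both endpoints, so this is the minimum enclosing circle.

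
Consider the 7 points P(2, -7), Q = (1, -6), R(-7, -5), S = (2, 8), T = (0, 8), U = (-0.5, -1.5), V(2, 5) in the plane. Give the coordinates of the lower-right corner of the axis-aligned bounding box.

x-range [-7, 2], y-range [-7, 8].
The lower-right corner is (2, -7).

(2, -7)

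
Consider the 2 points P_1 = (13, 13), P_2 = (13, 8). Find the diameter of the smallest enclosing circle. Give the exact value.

5

The smallest circle enclosing two points has them as diameter endpoints.
Centre = midpoint = (13, 10.5); r² = |P_1P_2|²/4 = 25/4 = 6.25.
Diameter = 2r = 2√(6.25) = 5.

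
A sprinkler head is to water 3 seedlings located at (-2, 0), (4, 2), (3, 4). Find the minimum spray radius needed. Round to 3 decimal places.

3.234

Call the three points A, B, C in the order given.
Side lengths²: AB² = 40, AC² = 41, BC² = 5.
Since AC² = 41 < 40 + 5 = 45, the triangle is acute, so the smallest enclosing circle is the circumcircle.
Circumcentre = (11/14, 23/14), r² = 1025/98.
r = √(1025/98) ≈ 3.234.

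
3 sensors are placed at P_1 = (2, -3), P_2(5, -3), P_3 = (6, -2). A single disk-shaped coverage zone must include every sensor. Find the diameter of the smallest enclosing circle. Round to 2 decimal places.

4.12

Side lengths²: P_1P_2² = 9, P_1P_3² = 17, P_2P_3² = 2.
Since P_1P_3² = 17 ≥ 9 + 2 = 11, the angle opposite P_1P_3 is not acute, so the smallest enclosing circle has P_1P_3 as diameter.
Centre = midpoint of P_1P_3 = (4, -2.5), r² = 17/4 = 4.25.
Diameter = 2r = 2√(4.25) ≈ 4.12.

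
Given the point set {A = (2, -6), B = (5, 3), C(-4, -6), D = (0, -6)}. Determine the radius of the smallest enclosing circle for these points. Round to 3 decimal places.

6.364

The farthest pair is B–C with squared distance 162. The circle on this segment as diameter has centre (0.5, -1.5) and r² = 162/4 = 40.5.
Check A: distance² to centre = 22.5 ≤ 40.5, so it lies inside.
All remaining points lie in this disk, and no smaller disk contains both endpoints, so this is the minimum enclosing circle.
r = √(40.5) ≈ 6.364.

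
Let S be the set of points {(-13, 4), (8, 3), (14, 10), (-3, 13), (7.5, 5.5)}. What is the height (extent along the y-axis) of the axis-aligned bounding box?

max y = 13, min y = 3, so height = 10.

10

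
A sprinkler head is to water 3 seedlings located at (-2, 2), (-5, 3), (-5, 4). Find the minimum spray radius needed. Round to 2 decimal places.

1.80

Call the three points A, B, C in the order given.
Side lengths²: AB² = 10, AC² = 13, BC² = 1.
Since AC² = 13 ≥ 10 + 1 = 11, the angle opposite AC is not acute, so the smallest enclosing circle has AC as diameter.
Centre = midpoint of AC = (-3.5, 3), r² = 13/4 = 3.25.
r = √(3.25) ≈ 1.80.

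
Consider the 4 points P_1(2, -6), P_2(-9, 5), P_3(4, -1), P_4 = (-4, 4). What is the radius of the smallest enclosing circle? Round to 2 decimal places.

7.78

The minimum enclosing circle of a finite set is fixed by two of the points (as a diameter) or three (as a circumcircle).
The farthest pair is P_1–P_2 with squared distance 242. The circle on this segment as diameter has centre (-3.5, -0.5) and r² = 242/4 = 60.5.
Check P_3: distance² to centre = 56.5 ≤ 60.5, so it lies inside.
All remaining points lie in this disk, and no smaller disk contains both endpoints, so this is the minimum enclosing circle.
r = √(60.5) ≈ 7.78.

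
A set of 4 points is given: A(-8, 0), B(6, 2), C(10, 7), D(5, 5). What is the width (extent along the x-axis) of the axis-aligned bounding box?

18

max x = 10, min x = -8, so width = 18.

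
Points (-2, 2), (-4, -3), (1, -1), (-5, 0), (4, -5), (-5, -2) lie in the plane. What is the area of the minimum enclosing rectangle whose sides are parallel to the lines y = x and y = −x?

49

In coordinates u = x + y, v = x − y the rectangle is axis-aligned; the map (x,y)→(u,v) scales areas by 2.
u-values: 0, -7, 0, -5, -1, -7; range = 0 − (-7) = 7.
v-values: -4, -1, 2, -5, 9, -3; range = 9 − (-5) = 14.
Area = (7 × 14) / 2 = 49.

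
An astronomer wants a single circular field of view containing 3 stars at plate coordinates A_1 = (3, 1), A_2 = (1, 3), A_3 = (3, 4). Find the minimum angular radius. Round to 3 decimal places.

Side lengths²: A_1A_2² = 8, A_1A_3² = 9, A_2A_3² = 5.
Since A_1A_3² = 9 < 8 + 5 = 13, the triangle is acute, so the smallest enclosing circle is the circumcircle.
Circumcentre = (2.5, 2.5), r² = 2.5.
r = √(2.5) ≈ 1.581.

1.581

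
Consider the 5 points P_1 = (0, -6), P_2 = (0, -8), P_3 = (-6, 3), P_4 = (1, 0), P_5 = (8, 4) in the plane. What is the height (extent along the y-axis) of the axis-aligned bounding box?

max y = 4, min y = -8, so height = 12.

12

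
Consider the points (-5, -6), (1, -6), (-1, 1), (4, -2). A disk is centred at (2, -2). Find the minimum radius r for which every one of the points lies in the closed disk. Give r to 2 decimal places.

8.06

The required radius is the distance from (2, -2) to the farthest point.
Squared distances: 65, 17, 18, 4.
Maximum is 65, attained at (-5, -6).
r = √65 ≈ 8.06.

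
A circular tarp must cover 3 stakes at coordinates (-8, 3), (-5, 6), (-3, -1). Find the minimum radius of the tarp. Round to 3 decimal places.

Call the three points A, B, C in the order given.
Side lengths²: AB² = 18, AC² = 41, BC² = 53.
Since BC² = 53 < 41 + 18 = 59, the triangle is acute, so the smallest enclosing circle is the circumcircle.
Circumcentre = (-79/18, 43/18), r² = 2173/162.
r = √(2173/162) ≈ 3.662.

3.662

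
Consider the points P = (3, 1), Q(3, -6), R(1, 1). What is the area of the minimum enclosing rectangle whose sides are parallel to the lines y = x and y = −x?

31.5

In coordinates u = x + y, v = x − y the rectangle is axis-aligned; the map (x,y)→(u,v) scales areas by 2.
u-values: 4, -3, 2; range = 4 − (-3) = 7.
v-values: 2, 9, 0; range = 9 − 0 = 9.
Area = (7 × 9) / 2 = 31.5.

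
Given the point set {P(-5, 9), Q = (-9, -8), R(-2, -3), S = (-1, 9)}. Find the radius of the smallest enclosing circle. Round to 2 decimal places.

The farthest pair is Q–S with squared distance 353. The circle on this segment as diameter has centre (-5, 0.5) and r² = 353/4 = 88.25.
Check P: distance² to centre = 72.25 ≤ 88.25, so it lies inside.
All remaining points lie in this disk, and no smaller disk contains both endpoints, so this is the minimum enclosing circle.
r = √(88.25) ≈ 9.39.

9.39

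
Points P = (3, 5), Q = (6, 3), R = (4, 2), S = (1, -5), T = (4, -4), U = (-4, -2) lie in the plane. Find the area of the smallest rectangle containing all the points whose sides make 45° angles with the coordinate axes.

75

In coordinates u = x + y, v = x − y the rectangle is axis-aligned; the map (x,y)→(u,v) scales areas by 2.
u-values: 8, 9, 6, -4, 0, -6; range = 9 − (-6) = 15.
v-values: -2, 3, 2, 6, 8, -2; range = 8 − (-2) = 10.
Area = (15 × 10) / 2 = 75.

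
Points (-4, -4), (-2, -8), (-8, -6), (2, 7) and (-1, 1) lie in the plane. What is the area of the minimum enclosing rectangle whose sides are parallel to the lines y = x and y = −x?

In coordinates u = x + y, v = x − y the rectangle is axis-aligned; the map (x,y)→(u,v) scales areas by 2.
u-values: -8, -10, -14, 9, 0; range = 9 − (-14) = 23.
v-values: 0, 6, -2, -5, -2; range = 6 − (-5) = 11.
Area = (23 × 11) / 2 = 126.5.

126.5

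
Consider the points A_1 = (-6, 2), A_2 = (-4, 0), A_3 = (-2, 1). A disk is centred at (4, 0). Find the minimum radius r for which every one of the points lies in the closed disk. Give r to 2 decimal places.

10.20

The required radius is the distance from (4, 0) to the farthest point.
Squared distances: 104, 64, 37.
Maximum is 104, attained at A_1.
r = √104 ≈ 10.20.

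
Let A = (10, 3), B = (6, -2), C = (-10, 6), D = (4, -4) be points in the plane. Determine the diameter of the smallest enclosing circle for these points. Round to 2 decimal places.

20.22

The minimum enclosing circle of a finite set is fixed by two of the points (as a diameter) or three (as a circumcircle).
The farthest pair is A–C with squared distance 409. The circle on this segment as diameter has centre (0, 4.5) and r² = 409/4 = 102.25.
Check B: distance² to centre = 78.25 ≤ 102.25, so it lies inside.
All remaining points lie in this disk, and no smaller disk contains both endpoints, so this is the minimum enclosing circle.
Diameter = 2r = 2√(102.25) ≈ 20.22.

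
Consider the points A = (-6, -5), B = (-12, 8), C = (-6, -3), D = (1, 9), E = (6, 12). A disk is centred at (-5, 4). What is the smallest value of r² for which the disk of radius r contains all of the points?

185

The required radius is the distance from (-5, 4) to the farthest point.
Squared distances: 82, 65, 50, 61, 185.
Maximum is 185, attained at E.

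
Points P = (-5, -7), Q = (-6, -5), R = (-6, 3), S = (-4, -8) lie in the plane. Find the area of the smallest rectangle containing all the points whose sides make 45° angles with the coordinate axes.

In coordinates u = x + y, v = x − y the rectangle is axis-aligned; the map (x,y)→(u,v) scales areas by 2.
u-values: -12, -11, -3, -12; range = -3 − (-12) = 9.
v-values: 2, -1, -9, 4; range = 4 − (-9) = 13.
Area = (9 × 13) / 2 = 58.5.

58.5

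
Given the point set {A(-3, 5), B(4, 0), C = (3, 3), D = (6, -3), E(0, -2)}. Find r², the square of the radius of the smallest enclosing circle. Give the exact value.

36.25

A smallest enclosing disk is always determined by at most three of the input points on its boundary.
The farthest pair is A–D with squared distance 145. The circle on this segment as diameter has centre (1.5, 1) and r² = 145/4 = 36.25.
Check B: distance² to centre = 7.25 ≤ 36.25, so it lies inside.
All remaining points lie in this disk, and no smaller disk contains both endpoints, so this is the minimum enclosing circle.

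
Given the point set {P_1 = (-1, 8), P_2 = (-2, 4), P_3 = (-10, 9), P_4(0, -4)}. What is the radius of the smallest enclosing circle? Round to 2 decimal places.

The minimum enclosing circle of a finite set is fixed by two of the points (as a diameter) or three (as a circumcircle).
The farthest pair is P_3–P_4 with squared distance 269. The circle on this segment as diameter has centre (-5, 2.5) and r² = 269/4 = 67.25.
Check P_1: distance² to centre = 46.25 ≤ 67.25, so it lies inside.
All remaining points lie in this disk, and no smaller disk contains both endpoints, so this is the minimum enclosing circle.
r = √(67.25) ≈ 8.20.

8.20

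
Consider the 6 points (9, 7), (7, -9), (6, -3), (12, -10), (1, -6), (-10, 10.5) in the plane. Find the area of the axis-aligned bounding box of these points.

x ranges over [-10, 12], width 22.
y ranges over [-10, 10.5], height 20.5.
Area = 22 × 20.5 = 451.

451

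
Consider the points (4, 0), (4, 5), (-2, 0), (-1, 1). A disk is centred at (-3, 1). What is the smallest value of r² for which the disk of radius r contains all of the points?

The required radius is the distance from (-3, 1) to the farthest point.
Squared distances: 50, 65, 2, 4.
Maximum is 65, attained at (4, 5).

65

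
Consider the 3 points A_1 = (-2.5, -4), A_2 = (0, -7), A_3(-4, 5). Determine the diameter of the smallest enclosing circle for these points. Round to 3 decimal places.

Side lengths²: A_1A_2² = 15.25, A_1A_3² = 83.25, A_2A_3² = 160.
Since A_2A_3² = 160 ≥ 83.25 + 15.25 = 98.5, the angle opposite A_2A_3 is not acute, so the smallest enclosing circle has A_2A_3 as diameter.
Centre = midpoint of A_2A_3 = (-2, -1), r² = 160/4 = 40.
Diameter = 2r = 2√40 ≈ 12.649.

12.649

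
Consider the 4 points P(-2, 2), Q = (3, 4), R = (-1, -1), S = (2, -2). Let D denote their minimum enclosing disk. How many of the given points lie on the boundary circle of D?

A smallest enclosing disk is always determined by at most three of the input points on its boundary.
The minimum enclosing circle is determined by three boundary points: P, Q, S.
Their circumcentre is (17/14, 17/14) with r² = 1073/98.
The farthest remaining point R is at distance² 961/98 ≤ 1073/98.
The points at distance exactly r from the centre are P, Q, S — 3 points.

3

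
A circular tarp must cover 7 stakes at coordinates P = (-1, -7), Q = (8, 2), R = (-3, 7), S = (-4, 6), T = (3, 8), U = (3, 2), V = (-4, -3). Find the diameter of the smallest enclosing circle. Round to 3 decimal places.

15.524

The minimum enclosing circle of a finite set is fixed by two of the points (as a diameter) or three (as a circumcircle).
The farthest pair is P–T with squared distance 241. The circle on this segment as diameter has centre (1, 0.5) and r² = 241/4 = 60.25.
Check Q: distance² to centre = 51.25 ≤ 60.25, so it lies inside.
All remaining points lie in this disk, and no smaller disk contains both endpoints, so this is the minimum enclosing circle.
Diameter = 2r = 2√(60.25) ≈ 15.524.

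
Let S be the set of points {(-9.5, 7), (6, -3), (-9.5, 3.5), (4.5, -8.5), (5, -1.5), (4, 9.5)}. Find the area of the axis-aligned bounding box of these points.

x ranges over [-9.5, 6], width 15.5.
y ranges over [-8.5, 9.5], height 18.
Area = 15.5 × 18 = 279.

279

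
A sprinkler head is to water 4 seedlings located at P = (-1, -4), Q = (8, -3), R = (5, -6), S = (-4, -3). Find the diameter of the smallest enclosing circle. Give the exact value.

The farthest pair is Q–S with squared distance 144. The circle on this segment as diameter has centre (2, -3) and r² = 144/4 = 36.
Check P: distance² to centre = 10 ≤ 36, so it lies inside.
All remaining points lie in this disk, and no smaller disk contains both endpoints, so this is the minimum enclosing circle.
Diameter = 2r = 2√36 = 12.

12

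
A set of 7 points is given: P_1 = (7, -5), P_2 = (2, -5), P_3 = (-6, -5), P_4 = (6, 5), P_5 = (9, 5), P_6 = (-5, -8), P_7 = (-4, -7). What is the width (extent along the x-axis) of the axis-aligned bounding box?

max x = 9, min x = -6, so width = 15.

15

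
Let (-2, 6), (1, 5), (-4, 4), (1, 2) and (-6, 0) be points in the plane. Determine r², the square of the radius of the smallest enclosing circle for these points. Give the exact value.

A smallest enclosing disk is always determined by at most three of the input points on its boundary.
The farthest pair is (1, 5)–(-6, 0) with squared distance 74. The circle on this segment as diameter has centre (-2.5, 2.5) and r² = 74/4 = 18.5.
Check (-2, 6): distance² to centre = 12.5 ≤ 18.5, so it lies inside.
All remaining points lie in this disk, and no smaller disk contains both endpoints, so this is the minimum enclosing circle.

18.5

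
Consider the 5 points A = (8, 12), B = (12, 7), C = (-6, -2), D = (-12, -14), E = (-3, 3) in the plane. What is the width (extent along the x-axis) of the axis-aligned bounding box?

max x = 12, min x = -12, so width = 24.

24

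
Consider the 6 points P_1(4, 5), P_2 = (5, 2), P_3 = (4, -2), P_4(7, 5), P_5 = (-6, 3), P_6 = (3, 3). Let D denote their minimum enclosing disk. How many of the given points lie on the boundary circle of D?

A smallest enclosing disk is always determined by at most three of the input points on its boundary.
The minimum enclosing circle is determined by three boundary points: P_3, P_4, P_5.
Their circumcentre is (19/34, 123/34) with r² = 25085/578.
The farthest remaining point P_2 is at distance² 12913/578 ≤ 25085/578.
The points at distance exactly r from the centre are P_3, P_4, P_5 — 3 points.

3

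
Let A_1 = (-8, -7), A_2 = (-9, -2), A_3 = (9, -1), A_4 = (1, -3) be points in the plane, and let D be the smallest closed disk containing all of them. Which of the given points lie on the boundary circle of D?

A_1, A_2, A_3

By Welzl's lemma the MEC is supported by two points (diametrically opposite) or three points (on a circumcircle).
The minimum enclosing circle is determined by three boundary points: A_1, A_2, A_3.
Their circumcentre is (1/14, -39/14) with r² = 8125/98.
The farthest remaining point A_4 is at distance² 89/98 ≤ 8125/98.
The points at distance exactly r from the centre are A_1, A_2, A_3 — 3 points.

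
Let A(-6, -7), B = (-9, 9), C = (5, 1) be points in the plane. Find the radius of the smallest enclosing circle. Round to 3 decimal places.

8.926

Side lengths²: AB² = 265, AC² = 185, BC² = 260.
Since AB² = 265 < 260 + 185 = 445, the triangle is acute, so the smallest enclosing circle is the circumcircle.
Circumcentre = (-3.9, 1.675), r² = 79.665625.
r = √(79.665625) ≈ 8.926.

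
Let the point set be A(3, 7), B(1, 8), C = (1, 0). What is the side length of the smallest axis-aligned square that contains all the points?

8

The bounding box has width 2 and height 8.
An axis-aligned square enclosing the set must have side ≥ max(width, height).
So the minimum side is max(2, 8) = 8.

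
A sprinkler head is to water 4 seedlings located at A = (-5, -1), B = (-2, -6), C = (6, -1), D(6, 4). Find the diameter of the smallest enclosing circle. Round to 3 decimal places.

12.890

The minimum enclosing circle is determined by three boundary points: A, B, D.
Their circumcentre is (10/7, -19/35) with r² = 50881/1225.
The farthest remaining point C is at distance² 25856/1225 ≤ 50881/1225.
Diameter = 2r = 2√(50881/1225) ≈ 12.890.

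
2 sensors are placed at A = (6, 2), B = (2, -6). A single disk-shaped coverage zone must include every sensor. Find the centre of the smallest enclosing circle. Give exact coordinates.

The smallest circle enclosing two points has them as diameter endpoints.
Centre = midpoint = (4, -2); r² = |AB|²/4 = 80/4 = 20.
Centre = (4, -2).

(4, -2)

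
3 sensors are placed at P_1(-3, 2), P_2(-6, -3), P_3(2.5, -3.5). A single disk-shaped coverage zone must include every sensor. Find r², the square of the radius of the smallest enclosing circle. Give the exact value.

Side lengths²: P_1P_2² = 34, P_1P_3² = 60.5, P_2P_3² = 72.5.
Since P_2P_3² = 72.5 < 60.5 + 34 = 94.5, the triangle is acute, so the smallest enclosing circle is the circumcircle.
Circumcentre = (-1.6875, -2.1875), r² = 19.2578125.

19.2578125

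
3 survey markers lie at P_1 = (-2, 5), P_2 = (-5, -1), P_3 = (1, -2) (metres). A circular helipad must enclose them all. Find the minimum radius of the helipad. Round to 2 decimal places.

3.98

Side lengths²: P_1P_2² = 45, P_1P_3² = 58, P_2P_3² = 37.
Since P_1P_3² = 58 < 45 + 37 = 82, the triangle is acute, so the smallest enclosing circle is the circumcircle.
Circumcentre = (-41/26, 27/26), r² = 5365/338.
r = √(5365/338) ≈ 3.98.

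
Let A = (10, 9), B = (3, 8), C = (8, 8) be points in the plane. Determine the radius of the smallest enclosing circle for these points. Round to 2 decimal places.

Side lengths²: AB² = 50, AC² = 5, BC² = 25.
Since AB² = 50 ≥ 25 + 5 = 30, the angle opposite AB is not acute, so the smallest enclosing circle has AB as diameter.
Centre = midpoint of AB = (6.5, 8.5), r² = 50/4 = 12.5.
r = √(12.5) ≈ 3.54.

3.54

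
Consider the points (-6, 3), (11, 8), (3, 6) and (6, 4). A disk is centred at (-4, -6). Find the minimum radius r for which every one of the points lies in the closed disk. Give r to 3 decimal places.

The required radius is the distance from (-4, -6) to the farthest point.
Squared distances: 85, 421, 193, 200.
Maximum is 421, attained at (11, 8).
r = √421 ≈ 20.518.

20.518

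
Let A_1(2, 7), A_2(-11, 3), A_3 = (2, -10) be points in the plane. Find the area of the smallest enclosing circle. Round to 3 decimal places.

Side lengths²: A_1A_2² = 185, A_1A_3² = 289, A_2A_3² = 338.
Since A_2A_3² = 338 < 289 + 185 = 474, the triangle is acute, so the smallest enclosing circle is the circumcircle.
Circumcentre = (-2.5, -1.5), r² = 92.5.
Area = π·r² = π·92.5 ≈ 290.597.

290.597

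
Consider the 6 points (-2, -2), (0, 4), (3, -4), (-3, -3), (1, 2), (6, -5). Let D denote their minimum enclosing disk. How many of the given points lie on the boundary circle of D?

3

By Welzl's lemma the MEC is supported by two points (diametrically opposite) or three points (on a circumcircle).
The minimum enclosing circle is determined by three boundary points: (0, 4), (-3, -3), (6, -5).
Their circumcentre is (99/46, -49/46) with r² = 32045/1058.
The farthest remaining point (-2, -2) is at distance² 19165/1058 ≤ 32045/1058.
The points at distance exactly r from the centre are (0, 4), (-3, -3), (6, -5) — 3 points.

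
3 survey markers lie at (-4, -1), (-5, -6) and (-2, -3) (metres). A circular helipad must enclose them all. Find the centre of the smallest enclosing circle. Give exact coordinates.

(-4.5, -3.5)

Call the three points A, B, C in the order given.
Side lengths²: AB² = 26, AC² = 8, BC² = 18.
Since AB² = 26 ≥ 18 + 8 = 26, the angle opposite AB is not acute, so the smallest enclosing circle has AB as diameter.
Centre = midpoint of AB = (-4.5, -3.5), r² = 26/4 = 6.5.
Centre = (-4.5, -3.5).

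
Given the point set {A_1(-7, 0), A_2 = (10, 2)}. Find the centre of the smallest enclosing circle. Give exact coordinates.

(1.5, 1)

The smallest circle enclosing two points has them as diameter endpoints.
Centre = midpoint = (1.5, 1); r² = |A_1A_2|²/4 = 293/4 = 73.25.
Centre = (1.5, 1).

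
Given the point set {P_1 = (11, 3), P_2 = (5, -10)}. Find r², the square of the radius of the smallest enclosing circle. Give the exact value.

51.25

The smallest circle enclosing two points has them as diameter endpoints.
Centre = midpoint = (8, -3.5); r² = |P_1P_2|²/4 = 205/4 = 51.25.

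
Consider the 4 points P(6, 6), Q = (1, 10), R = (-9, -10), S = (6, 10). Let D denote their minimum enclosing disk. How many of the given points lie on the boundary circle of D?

A smallest enclosing disk is always determined by at most three of the input points on its boundary.
The farthest pair is R–S with squared distance 625. The circle on this segment as diameter has centre (-1.5, 0) and r² = 625/4 = 156.25.
Check P: distance² to centre = 92.25 ≤ 156.25, so it lies inside.
All remaining points lie in this disk, and no smaller disk contains both endpoints, so this is the minimum enclosing circle.
The points at distance exactly r from the centre are R, S — 2 points.

2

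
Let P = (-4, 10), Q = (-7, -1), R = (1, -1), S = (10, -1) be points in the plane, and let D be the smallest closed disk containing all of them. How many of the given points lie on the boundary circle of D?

3

A smallest enclosing disk is always determined by at most three of the input points on its boundary.
The minimum enclosing circle is determined by three boundary points: P, Q, S.
Their circumcentre is (1.5, 57/22) with r² = 20605/242.
The farthest remaining point R is at distance² 3181/242 ≤ 20605/242.
The points at distance exactly r from the centre are P, Q, S — 3 points.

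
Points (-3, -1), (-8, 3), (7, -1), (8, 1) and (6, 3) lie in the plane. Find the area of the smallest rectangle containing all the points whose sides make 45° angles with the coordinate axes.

In coordinates u = x + y, v = x − y the rectangle is axis-aligned; the map (x,y)→(u,v) scales areas by 2.
u-values: -4, -5, 6, 9, 9; range = 9 − (-5) = 14.
v-values: -2, -11, 8, 7, 3; range = 8 − (-11) = 19.
Area = (14 × 19) / 2 = 133.

133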